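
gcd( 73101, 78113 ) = 7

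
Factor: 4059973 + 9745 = 4069718= 2^1*389^1*5231^1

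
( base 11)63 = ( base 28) 2D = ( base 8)105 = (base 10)69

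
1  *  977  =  977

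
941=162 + 779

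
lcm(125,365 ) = 9125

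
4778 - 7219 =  - 2441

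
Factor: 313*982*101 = 31043966 = 2^1*101^1  *  313^1*491^1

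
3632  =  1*3632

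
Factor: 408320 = 2^8 * 5^1 * 11^1*29^1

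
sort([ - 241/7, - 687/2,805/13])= [ - 687/2, -241/7,805/13]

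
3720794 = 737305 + 2983489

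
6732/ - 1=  - 6732/1 = - 6732.00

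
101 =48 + 53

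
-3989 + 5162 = 1173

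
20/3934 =10/1967 = 0.01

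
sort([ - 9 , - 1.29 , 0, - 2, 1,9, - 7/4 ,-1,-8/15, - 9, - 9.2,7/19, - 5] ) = [ - 9.2, - 9, - 9, - 5, - 2, - 7/4, - 1.29, - 1, - 8/15, 0 , 7/19,1, 9]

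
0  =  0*65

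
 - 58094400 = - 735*79040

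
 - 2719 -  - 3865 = 1146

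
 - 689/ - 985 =689/985=0.70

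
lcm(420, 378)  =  3780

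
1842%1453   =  389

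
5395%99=49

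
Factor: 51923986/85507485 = 2^1 * 3^ ( - 1)*5^ (  -  1)*7^( - 1 )*503^(  -  1)*1619^ ( - 1 ) * 3823^1 * 6791^1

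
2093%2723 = 2093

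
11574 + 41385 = 52959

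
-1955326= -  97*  20158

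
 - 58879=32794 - 91673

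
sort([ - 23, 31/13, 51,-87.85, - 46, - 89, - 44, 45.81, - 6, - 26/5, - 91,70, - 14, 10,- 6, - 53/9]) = [ - 91 , - 89, - 87.85, - 46, - 44, - 23, - 14,  -  6, - 6, - 53/9, - 26/5, 31/13, 10, 45.81, 51,70] 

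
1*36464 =36464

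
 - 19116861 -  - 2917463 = -16199398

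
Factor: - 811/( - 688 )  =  2^ ( - 4)* 43^( - 1)*811^1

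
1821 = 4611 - 2790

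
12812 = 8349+4463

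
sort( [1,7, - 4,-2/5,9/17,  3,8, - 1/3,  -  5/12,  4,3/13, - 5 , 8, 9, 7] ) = [-5,-4 , - 5/12 , - 2/5, - 1/3, 3/13,9/17,  1,3,4,7,7,8,8 , 9 ] 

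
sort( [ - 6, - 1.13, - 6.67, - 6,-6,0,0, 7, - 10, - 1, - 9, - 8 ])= [ - 10, -9,- 8, - 6.67, - 6, - 6, - 6, - 1.13, - 1,0,  0,7]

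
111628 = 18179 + 93449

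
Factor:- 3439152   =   - 2^4*3^3*19^1*419^1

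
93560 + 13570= 107130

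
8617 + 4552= 13169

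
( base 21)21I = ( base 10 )921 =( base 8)1631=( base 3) 1021010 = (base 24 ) 1e9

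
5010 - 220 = 4790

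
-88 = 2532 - 2620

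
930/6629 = 930/6629=0.14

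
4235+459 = 4694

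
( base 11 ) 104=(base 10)125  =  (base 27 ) 4h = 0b1111101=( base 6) 325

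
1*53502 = 53502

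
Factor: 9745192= 2^3*23^1*52963^1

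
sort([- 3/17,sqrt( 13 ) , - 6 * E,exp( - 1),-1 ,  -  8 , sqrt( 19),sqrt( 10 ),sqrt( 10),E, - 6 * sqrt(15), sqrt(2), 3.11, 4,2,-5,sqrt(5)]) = [ - 6 * sqrt( 15 ) ,  -  6 * E, -8, - 5,-1,-3/17,exp( - 1), sqrt ( 2 ),2 , sqrt(5), E,3.11,sqrt(10 ), sqrt(10), sqrt( 13 ),4,sqrt( 19)]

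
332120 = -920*( - 361) 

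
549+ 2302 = 2851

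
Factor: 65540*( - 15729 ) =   -  1030878660 = -2^2*3^1*5^1*7^2*29^1 * 107^1*113^1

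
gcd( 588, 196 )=196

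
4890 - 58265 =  - 53375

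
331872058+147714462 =479586520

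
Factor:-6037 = -6037^1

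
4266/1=4266   =  4266.00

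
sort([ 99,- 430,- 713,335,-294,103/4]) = [ - 713, - 430, - 294, 103/4,99, 335]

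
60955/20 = 12191/4 = 3047.75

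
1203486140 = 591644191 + 611841949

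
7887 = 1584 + 6303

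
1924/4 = 481 = 481.00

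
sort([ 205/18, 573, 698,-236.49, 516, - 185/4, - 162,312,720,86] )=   [  -  236.49, - 162, - 185/4, 205/18, 86,  312,516 , 573, 698, 720]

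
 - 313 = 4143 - 4456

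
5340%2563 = 214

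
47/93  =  47/93= 0.51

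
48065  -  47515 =550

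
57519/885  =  64 + 293/295= 64.99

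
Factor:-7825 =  - 5^2 *313^1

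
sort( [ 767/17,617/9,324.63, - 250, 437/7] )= [-250, 767/17,  437/7, 617/9 , 324.63]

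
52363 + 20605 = 72968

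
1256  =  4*314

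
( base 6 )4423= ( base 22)22b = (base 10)1023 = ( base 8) 1777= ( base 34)U3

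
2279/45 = 2279/45 = 50.64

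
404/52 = 7 + 10/13=7.77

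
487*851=414437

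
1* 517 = 517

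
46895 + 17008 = 63903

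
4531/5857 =4531/5857=0.77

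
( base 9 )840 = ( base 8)1254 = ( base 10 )684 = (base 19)1h0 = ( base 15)309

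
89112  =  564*158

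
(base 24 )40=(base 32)30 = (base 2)1100000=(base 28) 3c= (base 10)96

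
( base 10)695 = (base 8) 1267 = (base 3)221202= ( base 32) LN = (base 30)n5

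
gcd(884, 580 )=4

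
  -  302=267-569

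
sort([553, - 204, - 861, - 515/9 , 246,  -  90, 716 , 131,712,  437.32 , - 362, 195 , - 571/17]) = [ - 861,-362,-204, - 90, - 515/9, - 571/17,131,195 , 246,  437.32, 553, 712,716 ]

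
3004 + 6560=9564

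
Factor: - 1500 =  -2^2*3^1*5^3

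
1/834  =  1/834= 0.00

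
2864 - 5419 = -2555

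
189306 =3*63102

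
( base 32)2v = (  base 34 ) 2r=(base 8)137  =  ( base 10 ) 95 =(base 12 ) 7b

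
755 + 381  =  1136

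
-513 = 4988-5501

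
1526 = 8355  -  6829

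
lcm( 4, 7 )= 28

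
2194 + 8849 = 11043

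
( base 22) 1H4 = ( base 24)1BM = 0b1101011110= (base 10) 862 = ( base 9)1157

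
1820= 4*455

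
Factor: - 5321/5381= - 17^1*313^1*5381^( - 1)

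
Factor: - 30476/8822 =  - 2^1*11^(- 1)*19^1 = -  38/11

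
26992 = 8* 3374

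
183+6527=6710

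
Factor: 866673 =3^3*32099^1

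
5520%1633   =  621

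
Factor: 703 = 19^1*37^1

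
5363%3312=2051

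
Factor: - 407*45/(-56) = 2^ ( - 3 )*3^2*5^1*7^( - 1)*11^1*37^1 = 18315/56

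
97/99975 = 97/99975  =  0.00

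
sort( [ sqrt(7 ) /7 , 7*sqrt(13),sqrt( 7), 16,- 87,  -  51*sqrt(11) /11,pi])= [ - 87,-51*sqrt(11) /11, sqrt(7)/7,sqrt(7 ),pi,16,7*sqrt( 13) ] 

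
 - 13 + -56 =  - 69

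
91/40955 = 91/40955 = 0.00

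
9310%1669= 965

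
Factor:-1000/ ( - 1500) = 2/3 = 2^1 * 3^( -1 )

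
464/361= 464/361 = 1.29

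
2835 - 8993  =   - 6158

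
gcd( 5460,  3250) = 130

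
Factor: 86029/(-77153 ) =- 77153^( - 1)*86029^1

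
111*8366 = 928626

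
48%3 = 0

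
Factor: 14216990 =2^1*5^1 * 23^1 * 61813^1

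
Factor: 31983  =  3^1*7^1*1523^1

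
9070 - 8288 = 782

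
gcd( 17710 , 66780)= 70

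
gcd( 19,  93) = 1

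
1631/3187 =1631/3187 = 0.51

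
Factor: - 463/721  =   - 7^( - 1)*103^( - 1)*463^1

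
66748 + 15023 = 81771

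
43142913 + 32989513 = 76132426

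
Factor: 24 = 2^3*3^1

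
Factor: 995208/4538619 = 331736/1512873 = 2^3 * 3^ (-2)*107^(- 1) * 1571^( - 1 )*41467^1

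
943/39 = 24  +  7/39 = 24.18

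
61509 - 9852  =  51657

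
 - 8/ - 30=4/15 = 0.27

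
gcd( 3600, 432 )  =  144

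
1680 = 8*210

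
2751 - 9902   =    -  7151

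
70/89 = 70/89= 0.79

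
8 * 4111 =32888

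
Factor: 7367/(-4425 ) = - 3^ (-1 )*5^ ( - 2 )*53^1*59^( - 1 )*  139^1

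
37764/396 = 95+4/11= 95.36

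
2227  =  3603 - 1376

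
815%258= 41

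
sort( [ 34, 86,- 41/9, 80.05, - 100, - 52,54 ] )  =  [ - 100, - 52, - 41/9, 34,54,80.05,86 ]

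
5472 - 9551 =-4079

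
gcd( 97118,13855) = 1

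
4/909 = 4/909=0.00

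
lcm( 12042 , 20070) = 60210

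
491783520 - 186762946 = 305020574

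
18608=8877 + 9731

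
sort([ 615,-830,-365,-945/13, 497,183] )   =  [ - 830, - 365 , - 945/13,183,497,615] 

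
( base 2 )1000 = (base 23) 8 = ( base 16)8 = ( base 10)8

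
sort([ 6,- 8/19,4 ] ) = [ - 8/19, 4, 6 ]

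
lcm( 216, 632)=17064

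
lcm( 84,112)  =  336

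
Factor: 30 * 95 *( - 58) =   -  165300 = - 2^2* 3^1*5^2*19^1*29^1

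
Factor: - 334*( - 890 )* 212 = 2^4*5^1*53^1*89^1*167^1  =  63019120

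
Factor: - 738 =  - 2^1*3^2*41^1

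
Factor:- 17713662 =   -  2^1*3^1*19^1 *155383^1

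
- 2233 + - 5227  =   - 7460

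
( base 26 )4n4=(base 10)3306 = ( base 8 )6352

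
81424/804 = 101 + 55/201  =  101.27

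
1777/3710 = 1777/3710 = 0.48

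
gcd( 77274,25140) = 6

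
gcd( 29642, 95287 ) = 1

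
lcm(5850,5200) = 46800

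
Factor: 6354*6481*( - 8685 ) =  - 2^1*3^4*5^1 * 193^1*353^1*6481^1 = - 357650679690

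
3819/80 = 3819/80 = 47.74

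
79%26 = 1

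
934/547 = 934/547 =1.71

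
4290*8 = 34320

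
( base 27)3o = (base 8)151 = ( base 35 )30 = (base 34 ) 33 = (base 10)105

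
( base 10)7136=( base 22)eg8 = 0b1101111100000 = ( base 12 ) 4168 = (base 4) 1233200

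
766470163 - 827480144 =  - 61009981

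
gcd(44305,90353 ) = 1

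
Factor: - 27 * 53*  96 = - 2^5*3^4*53^1=-137376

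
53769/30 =17923/10= 1792.30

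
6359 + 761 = 7120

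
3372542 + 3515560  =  6888102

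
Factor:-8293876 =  -2^2 * 2073469^1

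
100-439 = -339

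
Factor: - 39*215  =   - 8385 = -3^1*5^1 * 13^1*43^1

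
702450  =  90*7805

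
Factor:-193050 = - 2^1 * 3^3*5^2 *11^1*13^1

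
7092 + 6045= 13137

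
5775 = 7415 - 1640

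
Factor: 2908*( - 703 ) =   -  2^2*19^1 * 37^1*727^1 = - 2044324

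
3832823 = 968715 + 2864108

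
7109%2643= 1823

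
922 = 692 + 230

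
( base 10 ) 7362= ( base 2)1110011000010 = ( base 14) 297C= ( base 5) 213422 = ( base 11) 5593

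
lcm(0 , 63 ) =0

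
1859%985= 874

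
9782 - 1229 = 8553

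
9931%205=91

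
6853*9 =61677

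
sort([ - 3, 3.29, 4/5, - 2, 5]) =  [- 3, -2,4/5 , 3.29,  5]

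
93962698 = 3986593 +89976105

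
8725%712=181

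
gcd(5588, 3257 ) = 1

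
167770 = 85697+82073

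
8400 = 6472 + 1928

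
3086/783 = 3086/783 = 3.94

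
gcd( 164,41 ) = 41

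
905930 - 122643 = 783287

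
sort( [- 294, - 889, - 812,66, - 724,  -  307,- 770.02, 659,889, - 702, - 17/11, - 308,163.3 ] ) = [ - 889,  -  812 , -770.02, - 724,  -  702, - 308, - 307,-294, - 17/11, 66,163.3,659, 889 ]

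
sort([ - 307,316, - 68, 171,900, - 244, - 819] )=[ - 819, -307, - 244, - 68, 171,316, 900 ] 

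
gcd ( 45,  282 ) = 3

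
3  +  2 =5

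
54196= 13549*4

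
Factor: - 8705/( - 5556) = 2^ ( - 2)*3^( - 1)*5^1*463^( - 1) * 1741^1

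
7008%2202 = 402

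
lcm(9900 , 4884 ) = 366300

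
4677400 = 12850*364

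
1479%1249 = 230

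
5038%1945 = 1148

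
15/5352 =5/1784 = 0.00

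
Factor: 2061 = 3^2*229^1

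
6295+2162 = 8457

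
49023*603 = 29560869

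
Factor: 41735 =5^1 * 17^1* 491^1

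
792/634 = 396/317  =  1.25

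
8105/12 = 675  +  5/12 = 675.42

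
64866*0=0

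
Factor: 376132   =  2^2*94033^1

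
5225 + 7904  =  13129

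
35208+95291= 130499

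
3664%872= 176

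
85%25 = 10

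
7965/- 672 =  - 12 + 33/224 = - 11.85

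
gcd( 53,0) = 53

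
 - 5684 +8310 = 2626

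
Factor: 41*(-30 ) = -1230 = -  2^1*3^1*5^1*41^1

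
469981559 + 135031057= 605012616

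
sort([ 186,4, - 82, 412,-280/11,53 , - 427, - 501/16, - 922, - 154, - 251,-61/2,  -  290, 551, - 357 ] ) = [ - 922,-427, - 357, - 290,-251,-154, - 82,-501/16, - 61/2 ,-280/11 , 4, 53,186,  412,  551 ]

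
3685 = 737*5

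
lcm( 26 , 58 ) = 754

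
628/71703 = 628/71703 = 0.01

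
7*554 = 3878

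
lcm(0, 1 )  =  0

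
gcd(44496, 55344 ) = 48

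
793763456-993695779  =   -199932323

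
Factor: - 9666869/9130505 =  - 5^(-1) * 29^( - 1)*151^1*62969^( - 1)*64019^1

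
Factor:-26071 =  - 29^2*31^1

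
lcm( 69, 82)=5658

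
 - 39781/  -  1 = 39781 + 0/1 = 39781.00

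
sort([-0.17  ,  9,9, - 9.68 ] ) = [ - 9.68,-0.17,9,9]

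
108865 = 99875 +8990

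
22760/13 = 22760/13 = 1750.77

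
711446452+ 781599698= 1493046150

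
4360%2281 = 2079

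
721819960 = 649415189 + 72404771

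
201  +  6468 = 6669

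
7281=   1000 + 6281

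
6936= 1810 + 5126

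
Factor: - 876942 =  - 2^1*3^2*11^1*43^1*103^1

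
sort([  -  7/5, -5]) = [  -  5, - 7/5] 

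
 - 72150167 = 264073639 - 336223806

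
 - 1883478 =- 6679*282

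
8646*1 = 8646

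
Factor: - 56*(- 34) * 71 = 135184 = 2^4*7^1*17^1*71^1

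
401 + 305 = 706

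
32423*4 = 129692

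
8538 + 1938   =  10476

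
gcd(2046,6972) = 6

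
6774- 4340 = 2434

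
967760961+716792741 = 1684553702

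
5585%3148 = 2437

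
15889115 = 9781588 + 6107527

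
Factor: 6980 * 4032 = 2^8 *3^2*5^1 *7^1 * 349^1= 28143360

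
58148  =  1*58148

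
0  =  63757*0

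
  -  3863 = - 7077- -3214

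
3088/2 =1544 = 1544.00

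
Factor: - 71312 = -2^4*4457^1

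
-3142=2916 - 6058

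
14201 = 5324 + 8877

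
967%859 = 108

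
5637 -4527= 1110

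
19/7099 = 19/7099 = 0.00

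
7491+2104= 9595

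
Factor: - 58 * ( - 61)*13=2^1*13^1*29^1*61^1 =45994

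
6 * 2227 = 13362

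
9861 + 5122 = 14983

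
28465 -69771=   -  41306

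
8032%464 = 144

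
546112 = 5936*92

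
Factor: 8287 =8287^1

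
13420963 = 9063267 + 4357696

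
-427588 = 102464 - 530052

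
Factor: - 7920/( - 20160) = 11/28= 2^( - 2)*7^( -1)*11^1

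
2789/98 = 28 + 45/98 = 28.46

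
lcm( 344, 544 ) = 23392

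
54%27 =0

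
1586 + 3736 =5322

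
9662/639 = 15 + 77/639 = 15.12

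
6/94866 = 1/15811= 0.00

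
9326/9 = 1036 + 2/9= 1036.22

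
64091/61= 64091/61 = 1050.67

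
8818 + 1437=10255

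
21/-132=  - 7/44 = - 0.16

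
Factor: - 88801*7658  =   - 680038058= - 2^1*7^1*547^1*88801^1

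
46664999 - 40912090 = 5752909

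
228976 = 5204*44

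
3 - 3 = 0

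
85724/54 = 1587 + 13/27=1587.48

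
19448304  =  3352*5802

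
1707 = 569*3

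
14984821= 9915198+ 5069623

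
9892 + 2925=12817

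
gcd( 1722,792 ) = 6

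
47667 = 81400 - 33733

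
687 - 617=70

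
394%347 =47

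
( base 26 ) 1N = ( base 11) 45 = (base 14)37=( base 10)49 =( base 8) 61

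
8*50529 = 404232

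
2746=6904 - 4158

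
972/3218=486/1609= 0.30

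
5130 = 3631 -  - 1499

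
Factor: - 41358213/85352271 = - 3^1 * 13^1*877^( - 1 )  *32441^(  -  1 )*353489^1 = - 13786071/28450757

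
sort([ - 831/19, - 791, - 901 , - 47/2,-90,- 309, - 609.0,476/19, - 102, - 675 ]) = [ - 901, - 791, - 675, - 609.0, - 309,-102, - 90, - 831/19, - 47/2,476/19]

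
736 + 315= 1051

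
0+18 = 18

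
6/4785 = 2/1595 = 0.00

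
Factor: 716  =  2^2*179^1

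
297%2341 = 297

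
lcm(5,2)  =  10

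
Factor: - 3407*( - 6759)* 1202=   2^1*3^2*601^1*751^1 * 3407^1  =  27679551426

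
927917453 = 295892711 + 632024742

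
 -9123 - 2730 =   -  11853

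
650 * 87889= 57127850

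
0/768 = 0 = 0.00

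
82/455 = 82/455 = 0.18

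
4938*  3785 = 18690330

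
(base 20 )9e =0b11000010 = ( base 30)6E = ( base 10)194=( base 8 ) 302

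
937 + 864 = 1801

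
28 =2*14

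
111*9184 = 1019424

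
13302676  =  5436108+7866568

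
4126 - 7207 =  - 3081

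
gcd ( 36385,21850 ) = 95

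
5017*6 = 30102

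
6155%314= 189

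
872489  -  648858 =223631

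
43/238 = 43/238=0.18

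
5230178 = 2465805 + 2764373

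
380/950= 2/5 = 0.40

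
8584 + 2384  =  10968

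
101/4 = 101/4  =  25.25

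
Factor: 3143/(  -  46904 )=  - 2^( - 3 )*7^1*11^( - 1 )*13^(-1)* 41^( - 1 )*449^1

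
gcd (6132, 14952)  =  84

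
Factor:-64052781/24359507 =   -  3^1* 13^1*19^1*23^( - 1)*29^( - 1)*59^( - 1)*619^ ( - 1 )*86441^1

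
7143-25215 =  - 18072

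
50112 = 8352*6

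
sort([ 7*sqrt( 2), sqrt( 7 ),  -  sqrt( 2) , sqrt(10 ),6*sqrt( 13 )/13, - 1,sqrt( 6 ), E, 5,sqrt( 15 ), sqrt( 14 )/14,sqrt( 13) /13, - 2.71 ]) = [-2.71, - sqrt( 2 ), - 1, sqrt( 14)/14, sqrt( 13 )/13,6*sqrt( 13 )/13 , sqrt( 6),sqrt( 7),  E, sqrt( 10), sqrt( 15 ),5,7*sqrt( 2) ]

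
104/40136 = 13/5017=0.00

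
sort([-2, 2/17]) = [ - 2,2/17] 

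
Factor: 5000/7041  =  2^3* 3^( - 1) * 5^4*2347^ ( - 1)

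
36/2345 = 36/2345 = 0.02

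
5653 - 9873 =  - 4220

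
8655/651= 2885/217 = 13.29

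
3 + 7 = 10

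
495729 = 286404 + 209325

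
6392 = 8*799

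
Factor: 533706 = 2^1*3^1*88951^1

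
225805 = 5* 45161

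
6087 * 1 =6087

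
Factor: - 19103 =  - 7^1  *2729^1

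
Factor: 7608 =2^3*3^1 * 317^1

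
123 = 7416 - 7293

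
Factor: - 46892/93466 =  - 2^1*17^( - 1)*19^1*617^1*2749^(  -  1 ) = - 23446/46733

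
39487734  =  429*92046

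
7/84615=7/84615 = 0.00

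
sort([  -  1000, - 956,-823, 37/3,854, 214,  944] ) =[  -  1000, - 956 , - 823, 37/3, 214, 854,944 ]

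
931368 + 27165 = 958533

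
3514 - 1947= 1567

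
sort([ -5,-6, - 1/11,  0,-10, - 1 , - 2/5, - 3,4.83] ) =[-10, - 6 , - 5, - 3 , - 1,-2/5 , - 1/11, 0,4.83] 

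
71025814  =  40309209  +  30716605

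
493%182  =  129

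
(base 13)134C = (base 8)5320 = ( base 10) 2768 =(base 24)4j8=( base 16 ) AD0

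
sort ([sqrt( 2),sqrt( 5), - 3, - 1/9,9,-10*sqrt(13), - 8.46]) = [-10*sqrt(13 ) , - 8.46, - 3,  -  1/9, sqrt(2), sqrt ( 5), 9]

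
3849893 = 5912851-2062958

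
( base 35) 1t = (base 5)224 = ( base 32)20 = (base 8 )100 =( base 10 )64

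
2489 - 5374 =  - 2885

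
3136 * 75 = 235200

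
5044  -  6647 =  - 1603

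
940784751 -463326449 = 477458302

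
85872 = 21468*4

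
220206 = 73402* 3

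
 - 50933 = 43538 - 94471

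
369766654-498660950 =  - 128894296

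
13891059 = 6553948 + 7337111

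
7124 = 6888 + 236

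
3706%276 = 118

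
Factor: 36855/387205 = 81/851 = 3^4*23^( - 1) * 37^( - 1) 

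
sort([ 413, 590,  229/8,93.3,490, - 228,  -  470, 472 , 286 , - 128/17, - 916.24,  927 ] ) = [-916.24, - 470, - 228,-128/17,229/8 , 93.3,286, 413 , 472,490, 590, 927] 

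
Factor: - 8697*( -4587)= 3^2*11^1*13^1*139^1*223^1  =  39893139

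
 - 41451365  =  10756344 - 52207709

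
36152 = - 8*(-4519 ) 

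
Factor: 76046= 2^1 * 47^1 * 809^1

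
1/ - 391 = -1 + 390/391 = -0.00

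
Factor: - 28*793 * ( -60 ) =1332240 = 2^4*3^1*5^1*7^1 * 13^1*61^1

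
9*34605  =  311445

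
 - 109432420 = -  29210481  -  80221939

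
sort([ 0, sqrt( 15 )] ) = [ 0, sqrt (15) ]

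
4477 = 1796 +2681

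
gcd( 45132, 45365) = 1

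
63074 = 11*5734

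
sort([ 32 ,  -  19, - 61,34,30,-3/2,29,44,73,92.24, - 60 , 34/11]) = [-61, -60, - 19, - 3/2,  34/11,29,30,  32,34,44,73, 92.24]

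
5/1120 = 1/224 = 0.00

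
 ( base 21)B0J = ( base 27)6ia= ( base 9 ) 6611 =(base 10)4870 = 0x1306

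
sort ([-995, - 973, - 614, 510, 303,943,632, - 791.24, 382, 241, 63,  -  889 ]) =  [ - 995 , - 973,  -  889, - 791.24,  -  614, 63,241,303,382,510,632,943] 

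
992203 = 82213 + 909990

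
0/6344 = 0 = 0.00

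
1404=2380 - 976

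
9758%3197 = 167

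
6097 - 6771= - 674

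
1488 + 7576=9064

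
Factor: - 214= - 2^1*107^1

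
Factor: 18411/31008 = 2^( - 5 )*19^1 = 19/32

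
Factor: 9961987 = 7^1*191^1 * 7451^1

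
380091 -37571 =342520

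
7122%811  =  634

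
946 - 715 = 231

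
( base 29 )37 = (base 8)136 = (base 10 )94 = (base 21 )4a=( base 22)46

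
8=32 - 24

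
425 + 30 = 455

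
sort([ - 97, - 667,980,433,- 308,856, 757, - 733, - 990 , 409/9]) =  [ - 990, - 733, - 667, - 308, - 97 , 409/9 , 433,757,856, 980]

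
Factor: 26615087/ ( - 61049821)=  - 7^ ( - 1 )*8721403^( - 1)*26615087^1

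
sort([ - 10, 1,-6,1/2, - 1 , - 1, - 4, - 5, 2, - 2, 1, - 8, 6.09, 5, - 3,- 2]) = [ - 10,- 8, - 6, - 5, - 4, - 3, -2, - 2,-1 ,-1, 1/2, 1, 1, 2,5, 6.09 ]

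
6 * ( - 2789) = -16734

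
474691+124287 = 598978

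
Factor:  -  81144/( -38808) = 23/11   =  11^( - 1)*23^1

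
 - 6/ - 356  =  3/178= 0.02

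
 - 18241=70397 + -88638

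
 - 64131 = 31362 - 95493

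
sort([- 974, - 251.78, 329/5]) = [-974, - 251.78,  329/5 ]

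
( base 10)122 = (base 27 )4E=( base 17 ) 73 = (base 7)233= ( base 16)7a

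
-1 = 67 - 68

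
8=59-51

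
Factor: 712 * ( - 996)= - 709152 =-2^5 * 3^1*83^1*89^1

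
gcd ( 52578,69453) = 9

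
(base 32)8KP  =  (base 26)d2h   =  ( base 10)8857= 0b10001010011001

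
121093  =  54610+66483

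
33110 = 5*6622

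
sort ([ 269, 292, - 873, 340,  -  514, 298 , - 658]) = [-873, - 658,  -  514,269, 292, 298,340 ] 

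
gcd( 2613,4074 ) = 3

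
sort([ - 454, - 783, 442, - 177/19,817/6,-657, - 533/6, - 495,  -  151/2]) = [ - 783,- 657 , - 495, - 454, - 533/6, - 151/2, - 177/19, 817/6,442] 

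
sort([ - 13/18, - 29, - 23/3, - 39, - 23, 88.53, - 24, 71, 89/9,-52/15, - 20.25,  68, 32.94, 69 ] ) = [ - 39, - 29, - 24 , - 23, - 20.25 , - 23/3, - 52/15, - 13/18, 89/9,  32.94,  68, 69, 71,  88.53 ] 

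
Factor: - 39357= - 3^2*4373^1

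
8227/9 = 914  +  1/9 = 914.11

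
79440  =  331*240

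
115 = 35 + 80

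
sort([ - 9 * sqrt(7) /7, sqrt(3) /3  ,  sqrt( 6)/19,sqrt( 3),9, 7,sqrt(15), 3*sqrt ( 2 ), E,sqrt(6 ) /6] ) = [ - 9 * sqrt(7)/7, sqrt(6 )/19,sqrt(6 ) /6, sqrt( 3)/3, sqrt ( 3 ),E, sqrt ( 15 ), 3*sqrt(2 ), 7,  9]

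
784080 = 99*7920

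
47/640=47/640=0.07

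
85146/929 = 85146/929 = 91.65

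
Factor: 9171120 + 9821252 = 18992372 = 2^2  *7^1*678299^1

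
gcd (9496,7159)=1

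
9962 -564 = 9398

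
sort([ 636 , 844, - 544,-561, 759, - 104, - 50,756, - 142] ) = [ - 561, - 544, - 142,-104,-50,  636,756, 759, 844 ] 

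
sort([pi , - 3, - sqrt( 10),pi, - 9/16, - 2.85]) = [ - sqrt( 10),  -  3, - 2.85, - 9/16,pi,pi]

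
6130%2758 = 614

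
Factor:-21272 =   -  2^3*2659^1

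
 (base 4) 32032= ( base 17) 329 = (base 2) 1110001110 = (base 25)1ba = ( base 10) 910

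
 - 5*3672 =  - 18360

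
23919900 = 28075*852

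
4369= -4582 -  - 8951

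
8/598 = 4/299 = 0.01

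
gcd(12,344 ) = 4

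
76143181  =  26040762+50102419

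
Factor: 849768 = 2^3*3^1*35407^1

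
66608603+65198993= 131807596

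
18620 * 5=93100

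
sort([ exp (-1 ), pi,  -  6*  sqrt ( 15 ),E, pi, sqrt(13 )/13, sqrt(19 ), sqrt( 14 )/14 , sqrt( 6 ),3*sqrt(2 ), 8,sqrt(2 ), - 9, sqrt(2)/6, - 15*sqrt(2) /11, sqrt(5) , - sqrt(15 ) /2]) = [ - 6*sqrt(15), - 9, - sqrt(15) /2, - 15*sqrt( 2 )/11 , sqrt(2)/6,sqrt( 14) /14,sqrt(13 ) /13, exp(  -  1 ),sqrt(2 ), sqrt ( 5 ), sqrt( 6 ), E, pi, pi,3 *sqrt( 2 ), sqrt(19),8]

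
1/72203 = 1/72203=0.00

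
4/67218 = 2/33609 = 0.00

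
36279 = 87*417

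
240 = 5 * 48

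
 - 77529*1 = -77529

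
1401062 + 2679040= 4080102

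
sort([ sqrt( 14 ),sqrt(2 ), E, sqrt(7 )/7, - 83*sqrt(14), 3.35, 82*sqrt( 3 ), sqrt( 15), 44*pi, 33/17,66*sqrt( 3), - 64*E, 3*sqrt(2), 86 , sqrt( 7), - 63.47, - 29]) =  [ -83 * sqrt(14), - 64*E,-63.47, - 29, sqrt (7 ) /7, sqrt(2),33/17, sqrt( 7), E, 3.35, sqrt(14 ), sqrt( 15),3*sqrt(2), 86, 66 * sqrt(3),44*pi,82*sqrt (3)]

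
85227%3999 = 1248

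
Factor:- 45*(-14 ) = 2^1*3^2*5^1*  7^1  =  630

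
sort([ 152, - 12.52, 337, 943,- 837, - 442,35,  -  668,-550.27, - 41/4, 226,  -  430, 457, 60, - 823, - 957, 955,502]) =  [ - 957, - 837, - 823,  -  668, - 550.27, - 442, - 430,-12.52,-41/4, 35,  60,152, 226, 337, 457,  502 , 943, 955 ] 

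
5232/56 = 654/7 = 93.43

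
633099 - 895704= - 262605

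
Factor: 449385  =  3^1*5^1 *29959^1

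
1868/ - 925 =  - 1868/925 = - 2.02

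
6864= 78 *88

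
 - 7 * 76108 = -532756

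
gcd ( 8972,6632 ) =4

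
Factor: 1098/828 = 61/46  =  2^( - 1 ) * 23^(-1)*61^1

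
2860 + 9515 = 12375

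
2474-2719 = -245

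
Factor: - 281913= - 3^1*93971^1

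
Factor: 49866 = 2^1*3^1*8311^1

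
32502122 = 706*46037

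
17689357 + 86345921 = 104035278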